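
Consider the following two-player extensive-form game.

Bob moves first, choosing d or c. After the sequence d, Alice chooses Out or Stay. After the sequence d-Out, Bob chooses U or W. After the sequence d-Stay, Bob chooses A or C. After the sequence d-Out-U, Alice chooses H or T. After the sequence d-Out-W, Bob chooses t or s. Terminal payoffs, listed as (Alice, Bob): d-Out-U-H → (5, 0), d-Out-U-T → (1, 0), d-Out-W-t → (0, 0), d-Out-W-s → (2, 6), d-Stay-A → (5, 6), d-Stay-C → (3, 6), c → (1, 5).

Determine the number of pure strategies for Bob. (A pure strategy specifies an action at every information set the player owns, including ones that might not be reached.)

Bob owns the root with actions {d, c} — two choices.
Bob owns the node after d-Out with actions {U, W} — two choices.
Bob owns the node after d-Stay with actions {A, C} — two choices.
Bob owns the node after d-Out-W with actions {t, s} — two choices.
A pure strategy fixes one action at each information set independently, so the count is the product 2 × 2 × 2 × 2 = 16.
(For reference, Alice has 4 pure strategies, giving a 16×4 normal-form matrix.)

16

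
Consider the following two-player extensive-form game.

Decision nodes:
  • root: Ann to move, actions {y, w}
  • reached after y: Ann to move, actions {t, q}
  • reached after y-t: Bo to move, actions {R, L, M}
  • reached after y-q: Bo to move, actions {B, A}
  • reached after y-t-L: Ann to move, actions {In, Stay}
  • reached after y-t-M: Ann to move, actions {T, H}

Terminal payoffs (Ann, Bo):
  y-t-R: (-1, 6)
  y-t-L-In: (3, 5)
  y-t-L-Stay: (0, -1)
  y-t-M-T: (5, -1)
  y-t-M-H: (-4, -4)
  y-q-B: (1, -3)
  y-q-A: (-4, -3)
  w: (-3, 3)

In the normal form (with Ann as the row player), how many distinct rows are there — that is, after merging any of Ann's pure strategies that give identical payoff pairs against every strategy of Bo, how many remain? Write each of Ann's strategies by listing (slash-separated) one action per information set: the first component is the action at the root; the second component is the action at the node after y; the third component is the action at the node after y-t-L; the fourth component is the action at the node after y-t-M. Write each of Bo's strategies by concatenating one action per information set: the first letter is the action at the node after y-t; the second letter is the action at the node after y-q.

Ann has 16 pure strategies: y/t/In/T, y/t/In/H, y/t/Stay/T, y/t/Stay/H, y/q/In/T, y/q/In/H, y/q/Stay/T, y/q/Stay/H, w/t/In/T, w/t/In/H, w/t/Stay/T, w/t/Stay/H, w/q/In/T, w/q/In/H, w/q/Stay/T, w/q/Stay/H. Columns: RB, RA, LB, LA, MB, MA.
{y/t/In/T} → row (-1,6) (-1,6) (3,5) (3,5) (5,-1) (5,-1)
{y/t/In/H} → row (-1,6) (-1,6) (3,5) (3,5) (-4,-4) (-4,-4)
{y/t/Stay/T} → row (-1,6) (-1,6) (0,-1) (0,-1) (5,-1) (5,-1)
{y/t/Stay/H} → row (-1,6) (-1,6) (0,-1) (0,-1) (-4,-4) (-4,-4)
{y/q/In/T, y/q/In/H, y/q/Stay/T, y/q/Stay/H} → row (1,-3) (-4,-3) (1,-3) (-4,-3) (1,-3) (-4,-3)
{w/t/In/T, w/t/In/H, w/t/Stay/T, w/t/Stay/H, w/q/In/T, w/q/In/H, w/q/Stay/T, w/q/Stay/H} → row (-3,3) (-3,3) (-3,3) (-3,3) (-3,3) (-3,3)
That's 6 distinct rows out of 16 strategies.

6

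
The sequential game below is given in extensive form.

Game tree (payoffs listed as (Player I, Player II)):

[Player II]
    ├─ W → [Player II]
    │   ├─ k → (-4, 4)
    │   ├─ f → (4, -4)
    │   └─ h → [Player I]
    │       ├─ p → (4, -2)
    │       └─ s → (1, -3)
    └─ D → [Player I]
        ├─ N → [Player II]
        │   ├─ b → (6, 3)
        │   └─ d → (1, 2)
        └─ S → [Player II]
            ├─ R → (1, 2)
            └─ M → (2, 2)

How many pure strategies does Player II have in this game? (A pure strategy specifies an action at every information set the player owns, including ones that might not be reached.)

Player II owns the root with actions {W, D} — two choices.
Player II owns the node after W with actions {k, f, h} — three choices.
Player II owns the node after D-N with actions {b, d} — two choices.
Player II owns the node after D-S with actions {R, M} — two choices.
A pure strategy fixes one action at each information set independently, so the count is the product 2 × 3 × 2 × 2 = 24.
(For reference, Player I has 4 pure strategies, giving a 24×4 normal-form matrix.)

24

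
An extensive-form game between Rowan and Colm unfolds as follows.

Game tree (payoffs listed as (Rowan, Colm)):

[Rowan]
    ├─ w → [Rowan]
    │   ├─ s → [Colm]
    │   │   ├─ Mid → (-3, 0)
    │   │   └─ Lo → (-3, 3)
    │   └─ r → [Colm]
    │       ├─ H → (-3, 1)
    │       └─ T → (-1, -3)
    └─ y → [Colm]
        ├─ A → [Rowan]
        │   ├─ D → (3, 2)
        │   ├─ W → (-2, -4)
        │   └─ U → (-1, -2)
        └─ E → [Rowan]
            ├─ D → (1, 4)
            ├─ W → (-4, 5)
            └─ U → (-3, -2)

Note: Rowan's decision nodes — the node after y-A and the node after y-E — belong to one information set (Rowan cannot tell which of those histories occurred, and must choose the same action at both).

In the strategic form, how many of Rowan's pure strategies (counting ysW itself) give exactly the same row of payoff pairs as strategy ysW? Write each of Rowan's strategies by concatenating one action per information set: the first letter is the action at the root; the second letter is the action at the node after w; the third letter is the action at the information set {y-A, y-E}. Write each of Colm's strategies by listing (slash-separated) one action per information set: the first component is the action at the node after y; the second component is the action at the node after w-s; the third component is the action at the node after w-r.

2

Row for ysW (columns A/Mid/H, A/Mid/T, A/Lo/H, A/Lo/T, E/Mid/H, E/Mid/T, E/Lo/H, E/Lo/T): (-2,-4) (-2,-4) (-2,-4) (-2,-4) (-4,5) (-4,5) (-4,5) (-4,5).
Under ysW, Rowan's choice at the node after w can never be reached regardless of what Colm does, so varying those choices leaves every outcome unchanged.
Holding the reachable choices fixed and varying the unreachable one freely already gives 2 equivalent strategies.
No other strategy reproduces this row, so those 2 are the full class: ysW, yrW.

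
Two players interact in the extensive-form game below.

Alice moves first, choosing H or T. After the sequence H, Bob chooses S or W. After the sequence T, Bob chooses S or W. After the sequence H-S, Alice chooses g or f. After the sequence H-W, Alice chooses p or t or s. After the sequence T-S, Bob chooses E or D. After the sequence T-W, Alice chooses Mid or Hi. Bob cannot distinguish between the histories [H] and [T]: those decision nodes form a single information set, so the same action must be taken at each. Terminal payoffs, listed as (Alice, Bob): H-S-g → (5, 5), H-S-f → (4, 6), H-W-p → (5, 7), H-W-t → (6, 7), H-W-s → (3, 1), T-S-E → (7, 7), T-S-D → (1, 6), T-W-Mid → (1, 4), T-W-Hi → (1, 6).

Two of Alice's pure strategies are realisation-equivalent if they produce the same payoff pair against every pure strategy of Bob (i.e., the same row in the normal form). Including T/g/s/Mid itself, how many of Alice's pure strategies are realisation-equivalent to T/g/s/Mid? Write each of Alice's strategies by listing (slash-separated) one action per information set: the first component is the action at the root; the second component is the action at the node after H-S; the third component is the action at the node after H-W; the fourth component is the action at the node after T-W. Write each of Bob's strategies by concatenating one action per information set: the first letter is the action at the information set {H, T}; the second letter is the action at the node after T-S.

Row for T/g/s/Mid (columns SE, SD, WE, WD): (7,7) (1,6) (1,4) (1,4).
Under T/g/s/Mid, Alice's choice at the node after H-S and at the node after H-W can never be reached regardless of what Bob does, so varying those choices leaves every outcome unchanged.
Holding the reachable choices fixed and varying the unreachable ones freely already gives 2 × 3 = 6 equivalent strategies.
No other strategy reproduces this row, so those 6 are the full class: T/g/p/Mid, T/g/t/Mid, T/g/s/Mid, T/f/p/Mid, T/f/t/Mid, T/f/s/Mid.

6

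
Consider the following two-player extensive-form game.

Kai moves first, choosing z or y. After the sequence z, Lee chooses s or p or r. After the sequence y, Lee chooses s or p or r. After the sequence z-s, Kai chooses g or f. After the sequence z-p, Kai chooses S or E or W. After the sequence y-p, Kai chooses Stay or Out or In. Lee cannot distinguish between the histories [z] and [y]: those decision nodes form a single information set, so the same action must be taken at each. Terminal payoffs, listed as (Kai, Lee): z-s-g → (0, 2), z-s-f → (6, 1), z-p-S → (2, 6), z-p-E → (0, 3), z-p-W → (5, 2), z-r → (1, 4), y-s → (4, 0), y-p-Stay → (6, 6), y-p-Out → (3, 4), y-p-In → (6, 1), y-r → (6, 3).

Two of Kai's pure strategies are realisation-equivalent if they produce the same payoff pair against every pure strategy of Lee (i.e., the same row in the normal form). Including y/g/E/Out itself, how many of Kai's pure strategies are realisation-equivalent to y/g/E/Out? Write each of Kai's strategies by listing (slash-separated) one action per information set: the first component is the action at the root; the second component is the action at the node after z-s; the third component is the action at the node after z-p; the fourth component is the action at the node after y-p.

Row for y/g/E/Out (columns s, p, r): (4,0) (3,4) (6,3).
Under y/g/E/Out, Kai's choice at the node after z-s and at the node after z-p can never be reached regardless of what Lee does, so varying those choices leaves every outcome unchanged.
Holding the reachable choices fixed and varying the unreachable ones freely already gives 2 × 3 = 6 equivalent strategies.
No other strategy reproduces this row, so those 6 are the full class: y/g/S/Out, y/g/E/Out, y/g/W/Out, y/f/S/Out, y/f/E/Out, y/f/W/Out.

6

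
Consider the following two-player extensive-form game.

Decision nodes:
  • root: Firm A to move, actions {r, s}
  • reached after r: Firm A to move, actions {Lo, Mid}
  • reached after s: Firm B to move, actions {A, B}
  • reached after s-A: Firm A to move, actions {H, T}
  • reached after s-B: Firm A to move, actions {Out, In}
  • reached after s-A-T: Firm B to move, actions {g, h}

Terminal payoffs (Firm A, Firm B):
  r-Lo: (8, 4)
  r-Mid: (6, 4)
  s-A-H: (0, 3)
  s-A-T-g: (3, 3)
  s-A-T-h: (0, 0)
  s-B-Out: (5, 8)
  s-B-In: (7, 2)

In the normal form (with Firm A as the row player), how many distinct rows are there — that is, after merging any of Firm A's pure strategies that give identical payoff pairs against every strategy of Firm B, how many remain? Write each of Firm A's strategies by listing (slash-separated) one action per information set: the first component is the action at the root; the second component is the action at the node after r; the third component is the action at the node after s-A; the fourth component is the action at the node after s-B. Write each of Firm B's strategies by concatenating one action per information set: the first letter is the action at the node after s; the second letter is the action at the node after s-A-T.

6

Firm A has 16 pure strategies: r/Lo/H/Out, r/Lo/H/In, r/Lo/T/Out, r/Lo/T/In, r/Mid/H/Out, r/Mid/H/In, r/Mid/T/Out, r/Mid/T/In, s/Lo/H/Out, s/Lo/H/In, s/Lo/T/Out, s/Lo/T/In, s/Mid/H/Out, s/Mid/H/In, s/Mid/T/Out, s/Mid/T/In. Columns: Ag, Ah, Bg, Bh.
{r/Lo/H/Out, r/Lo/H/In, r/Lo/T/Out, r/Lo/T/In} → row (8,4) (8,4) (8,4) (8,4)
{r/Mid/H/Out, r/Mid/H/In, r/Mid/T/Out, r/Mid/T/In} → row (6,4) (6,4) (6,4) (6,4)
{s/Lo/H/Out, s/Mid/H/Out} → row (0,3) (0,3) (5,8) (5,8)
{s/Lo/H/In, s/Mid/H/In} → row (0,3) (0,3) (7,2) (7,2)
{s/Lo/T/Out, s/Mid/T/Out} → row (3,3) (0,0) (5,8) (5,8)
{s/Lo/T/In, s/Mid/T/In} → row (3,3) (0,0) (7,2) (7,2)
That's 6 distinct rows out of 16 strategies.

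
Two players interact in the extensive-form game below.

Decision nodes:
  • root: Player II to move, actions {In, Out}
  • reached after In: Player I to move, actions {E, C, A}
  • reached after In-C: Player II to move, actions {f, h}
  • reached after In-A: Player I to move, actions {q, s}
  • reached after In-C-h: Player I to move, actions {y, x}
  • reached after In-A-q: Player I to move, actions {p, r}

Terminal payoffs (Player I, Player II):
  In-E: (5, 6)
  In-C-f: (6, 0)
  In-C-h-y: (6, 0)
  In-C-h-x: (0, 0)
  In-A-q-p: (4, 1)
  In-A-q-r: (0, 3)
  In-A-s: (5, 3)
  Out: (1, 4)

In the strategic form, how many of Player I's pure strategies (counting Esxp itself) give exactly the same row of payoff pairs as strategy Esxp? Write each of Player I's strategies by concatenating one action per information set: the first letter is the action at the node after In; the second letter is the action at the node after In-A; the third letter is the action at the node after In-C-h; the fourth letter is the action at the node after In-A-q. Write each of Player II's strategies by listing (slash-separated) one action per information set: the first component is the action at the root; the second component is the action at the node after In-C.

Row for Esxp (columns In/f, In/h, Out/f, Out/h): (5,6) (5,6) (1,4) (1,4).
Under Esxp, Player I's choice at the node after In-A and at the node after In-C-h and at the node after In-A-q can never be reached regardless of what Player II does, so varying those choices leaves every outcome unchanged.
Holding the reachable choices fixed and varying the unreachable ones freely already gives 2 × 2 × 2 = 8 equivalent strategies.
No other strategy reproduces this row, so those 8 are the full class: Eqyp, Eqyr, Eqxp, Eqxr, Esyp, Esyr, Esxp, Esxr.

8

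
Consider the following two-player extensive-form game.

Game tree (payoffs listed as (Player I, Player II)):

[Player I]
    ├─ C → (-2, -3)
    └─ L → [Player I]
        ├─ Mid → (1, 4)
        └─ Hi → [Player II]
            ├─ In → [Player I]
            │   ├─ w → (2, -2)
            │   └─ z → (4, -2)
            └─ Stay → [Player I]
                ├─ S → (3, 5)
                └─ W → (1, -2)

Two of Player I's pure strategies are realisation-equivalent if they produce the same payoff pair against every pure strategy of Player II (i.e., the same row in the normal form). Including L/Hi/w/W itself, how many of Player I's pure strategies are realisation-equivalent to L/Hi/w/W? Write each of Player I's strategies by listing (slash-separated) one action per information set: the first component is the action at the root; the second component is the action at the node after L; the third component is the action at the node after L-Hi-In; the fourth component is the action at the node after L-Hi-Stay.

Row for L/Hi/w/W (columns In, Stay): (2,-2) (1,-2).
Every one of Player I's information sets is on the play path for some reply by Player II when Player I follows L/Hi/w/W.
Changing the action at any of them therefore changes at least one column, so only L/Hi/w/W itself gives this row.

1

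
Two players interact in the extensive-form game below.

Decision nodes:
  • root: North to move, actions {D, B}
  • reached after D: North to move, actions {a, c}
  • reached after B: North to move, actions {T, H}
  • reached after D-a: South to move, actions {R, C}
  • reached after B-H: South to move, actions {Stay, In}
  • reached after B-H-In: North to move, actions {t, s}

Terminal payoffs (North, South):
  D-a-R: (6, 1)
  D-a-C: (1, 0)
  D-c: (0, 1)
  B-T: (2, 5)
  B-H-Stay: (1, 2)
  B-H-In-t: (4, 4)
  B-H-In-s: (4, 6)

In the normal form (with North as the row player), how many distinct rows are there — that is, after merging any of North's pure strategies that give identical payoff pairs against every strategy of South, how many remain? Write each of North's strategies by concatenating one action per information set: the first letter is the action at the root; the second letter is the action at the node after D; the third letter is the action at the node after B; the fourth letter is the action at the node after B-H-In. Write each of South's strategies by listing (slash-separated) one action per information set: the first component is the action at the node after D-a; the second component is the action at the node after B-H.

North has 16 pure strategies: DaTt, DaTs, DaHt, DaHs, DcTt, DcTs, DcHt, DcHs, BaTt, BaTs, BaHt, BaHs, BcTt, BcTs, BcHt, BcHs. Columns: R/Stay, R/In, C/Stay, C/In.
{DaTt, DaTs, DaHt, DaHs} → row (6,1) (6,1) (1,0) (1,0)
{DcTt, DcTs, DcHt, DcHs} → row (0,1) (0,1) (0,1) (0,1)
{BaTt, BaTs, BcTt, BcTs} → row (2,5) (2,5) (2,5) (2,5)
{BaHt, BcHt} → row (1,2) (4,4) (1,2) (4,4)
{BaHs, BcHs} → row (1,2) (4,6) (1,2) (4,6)
That's 5 distinct rows out of 16 strategies.

5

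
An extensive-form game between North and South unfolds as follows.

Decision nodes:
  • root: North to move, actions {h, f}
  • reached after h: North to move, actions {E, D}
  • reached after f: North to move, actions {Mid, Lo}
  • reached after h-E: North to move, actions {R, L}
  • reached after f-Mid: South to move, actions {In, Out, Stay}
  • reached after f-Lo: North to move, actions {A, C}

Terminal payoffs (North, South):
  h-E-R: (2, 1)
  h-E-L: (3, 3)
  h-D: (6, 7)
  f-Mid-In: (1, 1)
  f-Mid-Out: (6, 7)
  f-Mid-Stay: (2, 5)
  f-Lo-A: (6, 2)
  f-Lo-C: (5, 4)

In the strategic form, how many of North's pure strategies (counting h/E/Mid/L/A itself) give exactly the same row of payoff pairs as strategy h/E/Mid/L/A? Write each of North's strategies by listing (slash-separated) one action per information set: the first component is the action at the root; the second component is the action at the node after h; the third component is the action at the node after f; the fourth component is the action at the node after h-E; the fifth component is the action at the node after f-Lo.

4

Row for h/E/Mid/L/A (columns In, Out, Stay): (3,3) (3,3) (3,3).
Under h/E/Mid/L/A, North's choice at the node after f and at the node after f-Lo can never be reached regardless of what South does, so varying those choices leaves every outcome unchanged.
Holding the reachable choices fixed and varying the unreachable ones freely already gives 2 × 2 = 4 equivalent strategies.
No other strategy reproduces this row, so those 4 are the full class: h/E/Mid/L/A, h/E/Mid/L/C, h/E/Lo/L/A, h/E/Lo/L/C.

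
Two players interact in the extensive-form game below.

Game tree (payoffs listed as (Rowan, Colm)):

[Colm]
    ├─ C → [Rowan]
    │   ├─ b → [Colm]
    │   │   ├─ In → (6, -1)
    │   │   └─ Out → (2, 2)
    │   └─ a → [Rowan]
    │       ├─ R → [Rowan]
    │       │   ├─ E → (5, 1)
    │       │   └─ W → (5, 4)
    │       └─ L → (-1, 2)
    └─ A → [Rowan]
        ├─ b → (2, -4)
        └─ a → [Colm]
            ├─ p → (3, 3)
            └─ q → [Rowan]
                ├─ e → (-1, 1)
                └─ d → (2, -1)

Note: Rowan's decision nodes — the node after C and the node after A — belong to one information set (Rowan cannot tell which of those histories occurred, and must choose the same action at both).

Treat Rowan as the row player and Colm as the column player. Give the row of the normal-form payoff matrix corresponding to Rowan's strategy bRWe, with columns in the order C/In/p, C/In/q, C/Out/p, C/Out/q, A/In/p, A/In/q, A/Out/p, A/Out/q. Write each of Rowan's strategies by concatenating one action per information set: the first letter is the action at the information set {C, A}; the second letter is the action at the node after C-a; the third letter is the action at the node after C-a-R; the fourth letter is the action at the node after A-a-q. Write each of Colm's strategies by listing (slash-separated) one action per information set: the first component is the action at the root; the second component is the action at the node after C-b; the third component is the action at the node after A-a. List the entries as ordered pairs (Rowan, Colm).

vs C/In/p: Colm plays C → Rowan plays b at [C] → Colm plays In at [C-b] → (6, -1)
vs C/In/q: Colm plays C → Rowan plays b at [C] → Colm plays In at [C-b] → (6, -1)
vs C/Out/p: Colm plays C → Rowan plays b at [C] → Colm plays Out at [C-b] → (2, 2)
vs C/Out/q: Colm plays C → Rowan plays b at [C] → Colm plays Out at [C-b] → (2, 2)
vs A/In/p: Colm plays A → Rowan plays b at [A] → (2, -4)
vs A/In/q: Colm plays A → Rowan plays b at [A] → (2, -4)
vs A/Out/p: Colm plays A → Rowan plays b at [A] → (2, -4)
vs A/Out/q: Colm plays A → Rowan plays b at [A] → (2, -4)

(6,-1) (6,-1) (2,2) (2,2) (2,-4) (2,-4) (2,-4) (2,-4)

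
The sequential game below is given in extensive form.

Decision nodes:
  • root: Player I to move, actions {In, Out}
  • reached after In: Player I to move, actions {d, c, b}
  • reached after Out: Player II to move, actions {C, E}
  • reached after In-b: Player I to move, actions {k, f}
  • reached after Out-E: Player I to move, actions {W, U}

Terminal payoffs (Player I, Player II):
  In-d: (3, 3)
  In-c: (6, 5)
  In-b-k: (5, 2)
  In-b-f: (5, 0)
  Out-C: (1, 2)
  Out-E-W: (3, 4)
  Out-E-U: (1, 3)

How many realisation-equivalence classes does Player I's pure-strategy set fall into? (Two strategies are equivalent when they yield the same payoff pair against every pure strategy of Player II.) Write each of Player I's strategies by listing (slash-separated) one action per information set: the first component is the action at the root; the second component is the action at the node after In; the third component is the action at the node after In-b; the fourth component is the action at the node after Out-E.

Player I has 24 pure strategies: In/d/k/W, In/d/k/U, In/d/f/W, In/d/f/U, In/c/k/W, In/c/k/U, In/c/f/W, In/c/f/U, In/b/k/W, In/b/k/U, In/b/f/W, In/b/f/U, Out/d/k/W, Out/d/k/U, Out/d/f/W, Out/d/f/U, Out/c/k/W, Out/c/k/U, Out/c/f/W, Out/c/f/U, Out/b/k/W, Out/b/k/U, Out/b/f/W, Out/b/f/U. Columns: C, E.
{In/d/k/W, In/d/k/U, In/d/f/W, In/d/f/U} → row (3,3) (3,3)
{In/c/k/W, In/c/k/U, In/c/f/W, In/c/f/U} → row (6,5) (6,5)
{In/b/k/W, In/b/k/U} → row (5,2) (5,2)
{In/b/f/W, In/b/f/U} → row (5,0) (5,0)
{Out/d/k/W, Out/d/f/W, Out/c/k/W, Out/c/f/W, Out/b/k/W, Out/b/f/W} → row (1,2) (3,4)
{Out/d/k/U, Out/d/f/U, Out/c/k/U, Out/c/f/U, Out/b/k/U, Out/b/f/U} → row (1,2) (1,3)
That's 6 distinct rows out of 24 strategies.

6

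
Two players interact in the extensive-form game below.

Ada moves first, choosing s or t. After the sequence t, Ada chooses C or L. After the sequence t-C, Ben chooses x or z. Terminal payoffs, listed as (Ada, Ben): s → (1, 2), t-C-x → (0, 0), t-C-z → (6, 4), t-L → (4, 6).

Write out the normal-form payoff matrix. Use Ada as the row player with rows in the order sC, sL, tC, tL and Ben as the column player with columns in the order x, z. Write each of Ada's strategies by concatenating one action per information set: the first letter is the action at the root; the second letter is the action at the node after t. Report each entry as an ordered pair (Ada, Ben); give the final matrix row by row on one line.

sC: (1,2) (1,2) | sL: (1,2) (1,2) | tC: (0,0) (6,4) | tL: (4,6) (4,6)

Row sC: x→(1,2), z→(1,2)
Row sL: x→(1,2), z→(1,2)
Row tC: x→(0,0), z→(6,4)
Row tL: x→(4,6), z→(4,6)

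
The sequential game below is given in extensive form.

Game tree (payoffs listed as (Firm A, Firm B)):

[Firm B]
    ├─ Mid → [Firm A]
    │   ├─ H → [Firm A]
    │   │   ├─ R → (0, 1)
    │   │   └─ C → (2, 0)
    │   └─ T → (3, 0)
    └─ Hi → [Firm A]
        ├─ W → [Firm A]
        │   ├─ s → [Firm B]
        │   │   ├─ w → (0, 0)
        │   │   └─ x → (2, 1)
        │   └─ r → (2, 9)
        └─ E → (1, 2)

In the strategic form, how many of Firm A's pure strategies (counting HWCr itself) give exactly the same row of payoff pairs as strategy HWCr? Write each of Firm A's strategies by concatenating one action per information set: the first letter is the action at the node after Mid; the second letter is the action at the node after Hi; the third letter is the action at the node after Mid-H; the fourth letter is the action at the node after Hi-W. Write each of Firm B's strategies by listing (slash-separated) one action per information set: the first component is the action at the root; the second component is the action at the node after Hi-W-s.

1

Row for HWCr (columns Mid/w, Mid/x, Hi/w, Hi/x): (2,0) (2,0) (2,9) (2,9).
Every one of Firm A's information sets is on the play path for some reply by Firm B when Firm A follows HWCr.
Changing the action at any of them therefore changes at least one column, so only HWCr itself gives this row.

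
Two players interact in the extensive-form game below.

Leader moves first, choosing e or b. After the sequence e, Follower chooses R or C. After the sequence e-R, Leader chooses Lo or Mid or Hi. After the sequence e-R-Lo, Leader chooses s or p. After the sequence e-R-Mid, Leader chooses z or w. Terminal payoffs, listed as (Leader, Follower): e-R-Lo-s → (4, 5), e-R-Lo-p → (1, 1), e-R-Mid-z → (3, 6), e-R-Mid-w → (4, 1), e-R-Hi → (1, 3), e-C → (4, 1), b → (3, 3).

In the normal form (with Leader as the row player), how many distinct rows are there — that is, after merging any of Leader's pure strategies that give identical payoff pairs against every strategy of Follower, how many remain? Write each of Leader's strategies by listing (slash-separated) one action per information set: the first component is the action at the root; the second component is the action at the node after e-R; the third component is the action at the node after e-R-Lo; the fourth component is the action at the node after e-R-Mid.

Leader has 24 pure strategies: e/Lo/s/z, e/Lo/s/w, e/Lo/p/z, e/Lo/p/w, e/Mid/s/z, e/Mid/s/w, e/Mid/p/z, e/Mid/p/w, e/Hi/s/z, e/Hi/s/w, e/Hi/p/z, e/Hi/p/w, b/Lo/s/z, b/Lo/s/w, b/Lo/p/z, b/Lo/p/w, b/Mid/s/z, b/Mid/s/w, b/Mid/p/z, b/Mid/p/w, b/Hi/s/z, b/Hi/s/w, b/Hi/p/z, b/Hi/p/w. Columns: R, C.
{e/Lo/s/z, e/Lo/s/w} → row (4,5) (4,1)
{e/Lo/p/z, e/Lo/p/w} → row (1,1) (4,1)
{e/Mid/s/z, e/Mid/p/z} → row (3,6) (4,1)
{e/Mid/s/w, e/Mid/p/w} → row (4,1) (4,1)
{e/Hi/s/z, e/Hi/s/w, e/Hi/p/z, e/Hi/p/w} → row (1,3) (4,1)
{b/Lo/s/z, b/Lo/s/w, b/Lo/p/z, b/Lo/p/w, b/Mid/s/z, b/Mid/s/w, b/Mid/p/z, b/Mid/p/w, b/Hi/s/z, b/Hi/s/w, b/Hi/p/z, b/Hi/p/w} → row (3,3) (3,3)
That's 6 distinct rows out of 24 strategies.

6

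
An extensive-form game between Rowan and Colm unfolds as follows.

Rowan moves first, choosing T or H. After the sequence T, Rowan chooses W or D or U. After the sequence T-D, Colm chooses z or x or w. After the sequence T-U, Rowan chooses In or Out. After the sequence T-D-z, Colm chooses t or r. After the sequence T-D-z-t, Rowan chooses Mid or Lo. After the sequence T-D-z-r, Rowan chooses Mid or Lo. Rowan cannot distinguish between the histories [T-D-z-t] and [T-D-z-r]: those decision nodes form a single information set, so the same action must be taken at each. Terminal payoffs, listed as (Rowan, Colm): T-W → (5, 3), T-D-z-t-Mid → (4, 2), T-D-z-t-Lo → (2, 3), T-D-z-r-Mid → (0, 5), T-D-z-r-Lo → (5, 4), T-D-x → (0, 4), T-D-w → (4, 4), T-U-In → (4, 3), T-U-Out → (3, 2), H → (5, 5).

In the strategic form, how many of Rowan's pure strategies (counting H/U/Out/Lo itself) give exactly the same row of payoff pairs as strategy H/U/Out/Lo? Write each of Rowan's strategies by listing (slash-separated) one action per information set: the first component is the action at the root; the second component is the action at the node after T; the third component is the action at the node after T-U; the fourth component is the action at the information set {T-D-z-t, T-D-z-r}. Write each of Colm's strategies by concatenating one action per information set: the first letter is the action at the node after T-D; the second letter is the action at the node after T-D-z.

Row for H/U/Out/Lo (columns zt, zr, xt, xr, wt, wr): (5,5) (5,5) (5,5) (5,5) (5,5) (5,5).
Under H/U/Out/Lo, Rowan's choice at the node after T and at the node after T-U and at the information set {T-D-z-t, T-D-z-r} can never be reached regardless of what Colm does, so varying those choices leaves every outcome unchanged.
Holding the reachable choices fixed and varying the unreachable ones freely already gives 3 × 2 × 2 = 12 equivalent strategies.
No other strategy reproduces this row, so those 12 are the full class: H/W/In/Mid, H/W/In/Lo, H/W/Out/Mid, H/W/Out/Lo, H/D/In/Mid, H/D/In/Lo, H/D/Out/Mid, H/D/Out/Lo, H/U/In/Mid, H/U/In/Lo, H/U/Out/Mid, H/U/Out/Lo.

12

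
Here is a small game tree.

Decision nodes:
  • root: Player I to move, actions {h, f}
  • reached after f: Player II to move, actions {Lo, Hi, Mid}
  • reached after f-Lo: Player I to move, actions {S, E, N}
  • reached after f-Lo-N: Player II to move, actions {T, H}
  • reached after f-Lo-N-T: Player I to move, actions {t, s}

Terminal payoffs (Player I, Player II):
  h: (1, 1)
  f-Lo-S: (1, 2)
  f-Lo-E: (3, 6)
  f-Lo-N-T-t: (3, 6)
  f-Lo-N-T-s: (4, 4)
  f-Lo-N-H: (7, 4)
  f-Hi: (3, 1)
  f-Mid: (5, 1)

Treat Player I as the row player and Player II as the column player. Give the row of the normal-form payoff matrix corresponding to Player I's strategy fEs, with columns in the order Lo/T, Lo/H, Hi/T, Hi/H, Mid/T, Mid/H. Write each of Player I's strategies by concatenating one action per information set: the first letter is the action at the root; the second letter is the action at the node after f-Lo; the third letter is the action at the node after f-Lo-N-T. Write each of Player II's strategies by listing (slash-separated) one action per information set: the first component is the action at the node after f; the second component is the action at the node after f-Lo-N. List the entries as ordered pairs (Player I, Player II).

(3,6) (3,6) (3,1) (3,1) (5,1) (5,1)

vs Lo/T: Player I plays f → Player II plays Lo at [f] → Player I plays E at [f-Lo] → (3, 6)
vs Lo/H: Player I plays f → Player II plays Lo at [f] → Player I plays E at [f-Lo] → (3, 6)
vs Hi/T: Player I plays f → Player II plays Hi at [f] → (3, 1)
vs Hi/H: Player I plays f → Player II plays Hi at [f] → (3, 1)
vs Mid/T: Player I plays f → Player II plays Mid at [f] → (5, 1)
vs Mid/H: Player I plays f → Player II plays Mid at [f] → (5, 1)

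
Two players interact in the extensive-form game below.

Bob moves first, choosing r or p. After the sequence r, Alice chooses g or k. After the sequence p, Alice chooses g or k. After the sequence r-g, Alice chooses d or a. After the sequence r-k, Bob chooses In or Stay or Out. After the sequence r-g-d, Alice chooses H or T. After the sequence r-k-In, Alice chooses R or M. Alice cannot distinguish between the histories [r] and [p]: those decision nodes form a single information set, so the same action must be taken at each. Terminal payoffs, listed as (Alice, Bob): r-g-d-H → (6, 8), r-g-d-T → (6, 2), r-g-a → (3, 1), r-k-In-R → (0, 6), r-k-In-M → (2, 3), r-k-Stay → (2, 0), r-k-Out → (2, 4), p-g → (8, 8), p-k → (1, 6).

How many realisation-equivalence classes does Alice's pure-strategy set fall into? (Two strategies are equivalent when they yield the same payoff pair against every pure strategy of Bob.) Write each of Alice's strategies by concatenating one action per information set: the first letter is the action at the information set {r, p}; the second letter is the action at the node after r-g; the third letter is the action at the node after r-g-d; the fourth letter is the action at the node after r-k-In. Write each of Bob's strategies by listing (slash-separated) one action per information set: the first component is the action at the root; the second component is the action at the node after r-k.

Alice has 16 pure strategies: gdHR, gdHM, gdTR, gdTM, gaHR, gaHM, gaTR, gaTM, kdHR, kdHM, kdTR, kdTM, kaHR, kaHM, kaTR, kaTM. Columns: r/In, r/Stay, r/Out, p/In, p/Stay, p/Out.
{gdHR, gdHM} → row (6,8) (6,8) (6,8) (8,8) (8,8) (8,8)
{gdTR, gdTM} → row (6,2) (6,2) (6,2) (8,8) (8,8) (8,8)
{gaHR, gaHM, gaTR, gaTM} → row (3,1) (3,1) (3,1) (8,8) (8,8) (8,8)
{kdHR, kdTR, kaHR, kaTR} → row (0,6) (2,0) (2,4) (1,6) (1,6) (1,6)
{kdHM, kdTM, kaHM, kaTM} → row (2,3) (2,0) (2,4) (1,6) (1,6) (1,6)
That's 5 distinct rows out of 16 strategies.

5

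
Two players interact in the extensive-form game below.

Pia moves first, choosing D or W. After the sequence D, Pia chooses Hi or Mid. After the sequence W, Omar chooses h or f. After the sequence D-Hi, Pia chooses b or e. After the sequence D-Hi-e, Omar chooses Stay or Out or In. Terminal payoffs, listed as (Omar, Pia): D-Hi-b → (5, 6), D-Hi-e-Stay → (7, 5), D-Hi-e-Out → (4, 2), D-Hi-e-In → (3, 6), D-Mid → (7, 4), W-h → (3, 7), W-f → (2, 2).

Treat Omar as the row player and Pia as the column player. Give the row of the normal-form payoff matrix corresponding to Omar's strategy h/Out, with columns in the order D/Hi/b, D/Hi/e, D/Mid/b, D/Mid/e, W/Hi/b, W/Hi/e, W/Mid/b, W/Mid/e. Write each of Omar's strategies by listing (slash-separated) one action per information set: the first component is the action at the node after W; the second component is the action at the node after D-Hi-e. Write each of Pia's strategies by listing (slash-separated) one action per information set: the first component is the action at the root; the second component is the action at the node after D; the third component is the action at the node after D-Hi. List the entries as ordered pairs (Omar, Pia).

(5,6) (4,2) (7,4) (7,4) (3,7) (3,7) (3,7) (3,7)

vs D/Hi/b: Pia plays D → Pia plays Hi at [D] → Pia plays b at [D-Hi] → (5, 6)
vs D/Hi/e: Pia plays D → Pia plays Hi at [D] → Pia plays e at [D-Hi] → Omar plays Out at [D-Hi-e] → (4, 2)
vs D/Mid/b: Pia plays D → Pia plays Mid at [D] → (7, 4)
vs D/Mid/e: Pia plays D → Pia plays Mid at [D] → (7, 4)
vs W/Hi/b: Pia plays W → Omar plays h at [W] → (3, 7)
vs W/Hi/e: Pia plays W → Omar plays h at [W] → (3, 7)
vs W/Mid/b: Pia plays W → Omar plays h at [W] → (3, 7)
vs W/Mid/e: Pia plays W → Omar plays h at [W] → (3, 7)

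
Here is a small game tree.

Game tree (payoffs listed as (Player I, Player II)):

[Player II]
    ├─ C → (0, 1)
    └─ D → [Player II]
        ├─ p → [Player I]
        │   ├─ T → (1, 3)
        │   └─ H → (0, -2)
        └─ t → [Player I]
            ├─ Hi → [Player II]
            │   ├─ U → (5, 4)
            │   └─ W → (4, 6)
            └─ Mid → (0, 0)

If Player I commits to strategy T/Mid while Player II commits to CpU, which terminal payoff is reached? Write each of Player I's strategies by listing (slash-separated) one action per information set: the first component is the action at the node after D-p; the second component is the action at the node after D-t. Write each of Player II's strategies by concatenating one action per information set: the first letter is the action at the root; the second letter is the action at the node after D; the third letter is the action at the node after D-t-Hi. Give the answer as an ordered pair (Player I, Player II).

Trace the play path from the root:
  Player II plays C
→ terminal payoff (0, 1).
(Player I's choice at the node after D-p is never reached on this path, so it doesn't affect the outcome.)

(0, 1)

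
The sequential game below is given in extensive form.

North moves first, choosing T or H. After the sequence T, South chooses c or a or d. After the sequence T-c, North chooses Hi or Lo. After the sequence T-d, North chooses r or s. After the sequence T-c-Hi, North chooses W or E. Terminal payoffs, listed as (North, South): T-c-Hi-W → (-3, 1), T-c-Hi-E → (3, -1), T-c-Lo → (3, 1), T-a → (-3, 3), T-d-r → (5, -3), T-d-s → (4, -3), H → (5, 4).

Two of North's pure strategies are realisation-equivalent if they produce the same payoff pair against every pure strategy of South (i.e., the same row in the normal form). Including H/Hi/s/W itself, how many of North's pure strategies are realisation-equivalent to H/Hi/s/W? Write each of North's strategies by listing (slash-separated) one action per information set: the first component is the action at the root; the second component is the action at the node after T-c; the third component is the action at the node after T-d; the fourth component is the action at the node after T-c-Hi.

Row for H/Hi/s/W (columns c, a, d): (5,4) (5,4) (5,4).
Under H/Hi/s/W, North's choice at the node after T-c and at the node after T-d and at the node after T-c-Hi can never be reached regardless of what South does, so varying those choices leaves every outcome unchanged.
Holding the reachable choices fixed and varying the unreachable ones freely already gives 2 × 2 × 2 = 8 equivalent strategies.
No other strategy reproduces this row, so those 8 are the full class: H/Hi/r/W, H/Hi/r/E, H/Hi/s/W, H/Hi/s/E, H/Lo/r/W, H/Lo/r/E, H/Lo/s/W, H/Lo/s/E.

8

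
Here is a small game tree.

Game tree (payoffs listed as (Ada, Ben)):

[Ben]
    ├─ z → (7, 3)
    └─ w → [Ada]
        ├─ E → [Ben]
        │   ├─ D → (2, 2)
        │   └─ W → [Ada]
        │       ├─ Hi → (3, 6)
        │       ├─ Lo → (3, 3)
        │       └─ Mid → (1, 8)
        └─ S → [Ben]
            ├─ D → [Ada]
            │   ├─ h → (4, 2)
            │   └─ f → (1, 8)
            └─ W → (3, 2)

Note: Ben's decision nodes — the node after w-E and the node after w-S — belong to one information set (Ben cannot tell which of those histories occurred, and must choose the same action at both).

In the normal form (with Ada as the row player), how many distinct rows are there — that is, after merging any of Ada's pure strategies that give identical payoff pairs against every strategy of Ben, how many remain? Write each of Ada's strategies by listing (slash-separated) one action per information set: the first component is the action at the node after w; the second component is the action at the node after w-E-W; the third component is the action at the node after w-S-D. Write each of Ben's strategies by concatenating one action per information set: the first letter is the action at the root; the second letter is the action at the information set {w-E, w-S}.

Ada has 12 pure strategies: E/Hi/h, E/Hi/f, E/Lo/h, E/Lo/f, E/Mid/h, E/Mid/f, S/Hi/h, S/Hi/f, S/Lo/h, S/Lo/f, S/Mid/h, S/Mid/f. Columns: zD, zW, wD, wW.
{E/Hi/h, E/Hi/f} → row (7,3) (7,3) (2,2) (3,6)
{E/Lo/h, E/Lo/f} → row (7,3) (7,3) (2,2) (3,3)
{E/Mid/h, E/Mid/f} → row (7,3) (7,3) (2,2) (1,8)
{S/Hi/h, S/Lo/h, S/Mid/h} → row (7,3) (7,3) (4,2) (3,2)
{S/Hi/f, S/Lo/f, S/Mid/f} → row (7,3) (7,3) (1,8) (3,2)
That's 5 distinct rows out of 12 strategies.

5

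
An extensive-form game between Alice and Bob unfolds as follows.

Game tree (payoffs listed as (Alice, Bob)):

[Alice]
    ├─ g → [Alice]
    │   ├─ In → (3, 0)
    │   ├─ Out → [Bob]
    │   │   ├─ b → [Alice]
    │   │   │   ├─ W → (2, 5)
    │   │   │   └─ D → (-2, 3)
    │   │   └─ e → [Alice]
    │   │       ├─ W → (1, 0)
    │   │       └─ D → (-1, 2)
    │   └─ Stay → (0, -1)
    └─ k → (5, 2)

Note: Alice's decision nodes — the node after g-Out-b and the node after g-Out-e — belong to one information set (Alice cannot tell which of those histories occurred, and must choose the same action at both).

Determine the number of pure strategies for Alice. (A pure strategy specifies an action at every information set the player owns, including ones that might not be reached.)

Alice owns the root with actions {g, k} — two choices.
Alice owns the node after g with actions {In, Out, Stay} — three choices.
Alice owns the information set {g-Out-b, g-Out-e} with actions {W, D} — two choices.
A pure strategy fixes one action at each information set independently, so the count is the product 2 × 3 × 2 = 12.

12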